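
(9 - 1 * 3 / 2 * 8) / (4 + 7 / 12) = -36 / 55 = -0.65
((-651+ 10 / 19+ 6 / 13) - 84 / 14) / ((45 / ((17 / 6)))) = -550919 / 13338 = -41.30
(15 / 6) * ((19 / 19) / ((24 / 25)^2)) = 3125 / 1152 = 2.71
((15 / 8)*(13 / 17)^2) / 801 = 845 / 617304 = 0.00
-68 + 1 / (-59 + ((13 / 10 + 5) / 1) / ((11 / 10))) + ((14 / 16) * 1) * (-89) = -341975 / 2344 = -145.89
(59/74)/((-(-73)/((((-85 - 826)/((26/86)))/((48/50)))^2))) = 56585569881875/525852288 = 107607.35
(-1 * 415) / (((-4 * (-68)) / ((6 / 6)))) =-415 / 272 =-1.53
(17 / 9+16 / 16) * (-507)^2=742586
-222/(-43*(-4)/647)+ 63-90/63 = -773.51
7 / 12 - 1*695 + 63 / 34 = -141283 / 204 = -692.56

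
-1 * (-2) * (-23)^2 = 1058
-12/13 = -0.92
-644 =-644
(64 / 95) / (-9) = -64 / 855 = -0.07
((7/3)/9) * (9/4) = 7/12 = 0.58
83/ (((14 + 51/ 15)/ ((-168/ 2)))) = -400.69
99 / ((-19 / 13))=-1287 / 19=-67.74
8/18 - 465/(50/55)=-9199/18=-511.06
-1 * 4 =-4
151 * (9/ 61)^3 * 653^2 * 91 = 4271419544301/ 226981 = 18818401.29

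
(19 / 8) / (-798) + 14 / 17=4687 / 5712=0.82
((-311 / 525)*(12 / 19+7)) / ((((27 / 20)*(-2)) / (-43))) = -775634 / 10773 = -72.00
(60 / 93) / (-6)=-10 / 93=-0.11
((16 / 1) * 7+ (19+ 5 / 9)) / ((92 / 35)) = 10360 / 207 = 50.05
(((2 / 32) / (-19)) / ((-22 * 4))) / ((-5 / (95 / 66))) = -1 / 92928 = -0.00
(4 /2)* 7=14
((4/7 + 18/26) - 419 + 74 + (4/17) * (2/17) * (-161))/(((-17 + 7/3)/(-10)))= -68678460/289289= -237.40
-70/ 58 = -35/ 29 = -1.21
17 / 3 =5.67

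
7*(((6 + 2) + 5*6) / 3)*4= 1064 / 3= 354.67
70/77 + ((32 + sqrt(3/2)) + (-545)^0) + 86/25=sqrt(6)/2 + 10271/275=38.57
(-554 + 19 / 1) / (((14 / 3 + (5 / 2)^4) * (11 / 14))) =-359520 / 23089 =-15.57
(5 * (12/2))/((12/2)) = 5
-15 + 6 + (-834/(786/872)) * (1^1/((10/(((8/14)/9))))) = -613801/41265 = -14.87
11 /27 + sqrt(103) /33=0.71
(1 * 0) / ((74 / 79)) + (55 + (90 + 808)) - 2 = 951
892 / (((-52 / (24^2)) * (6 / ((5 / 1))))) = -107040 / 13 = -8233.85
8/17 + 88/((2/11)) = 8236/17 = 484.47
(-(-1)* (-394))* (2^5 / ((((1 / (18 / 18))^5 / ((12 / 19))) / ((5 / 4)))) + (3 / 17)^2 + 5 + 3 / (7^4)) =-157368808286 / 13183891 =-11936.45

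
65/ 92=0.71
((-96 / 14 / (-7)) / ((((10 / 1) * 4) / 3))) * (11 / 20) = 99 / 2450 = 0.04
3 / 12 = 1 / 4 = 0.25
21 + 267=288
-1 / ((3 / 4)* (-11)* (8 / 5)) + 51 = 3371 / 66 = 51.08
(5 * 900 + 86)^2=21031396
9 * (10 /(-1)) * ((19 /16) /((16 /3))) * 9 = -23085 /128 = -180.35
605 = 605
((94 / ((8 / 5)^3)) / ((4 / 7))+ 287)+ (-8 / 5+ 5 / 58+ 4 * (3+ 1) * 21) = 98241397 / 148480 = 661.65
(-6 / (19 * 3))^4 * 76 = 64 / 6859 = 0.01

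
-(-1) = 1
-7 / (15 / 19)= -133 / 15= -8.87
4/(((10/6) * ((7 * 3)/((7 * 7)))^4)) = 9604/135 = 71.14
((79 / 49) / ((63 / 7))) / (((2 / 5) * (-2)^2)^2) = 1975 / 28224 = 0.07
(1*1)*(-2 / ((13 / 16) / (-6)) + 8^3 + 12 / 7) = 48092 / 91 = 528.48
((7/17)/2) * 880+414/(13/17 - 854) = 14851918/82195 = 180.69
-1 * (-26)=26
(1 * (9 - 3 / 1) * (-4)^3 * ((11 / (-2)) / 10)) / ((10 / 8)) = 4224 / 25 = 168.96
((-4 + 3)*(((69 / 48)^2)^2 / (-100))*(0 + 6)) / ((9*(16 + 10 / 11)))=3078251 / 1828454400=0.00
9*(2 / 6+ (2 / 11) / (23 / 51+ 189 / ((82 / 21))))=6817341 / 2247355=3.03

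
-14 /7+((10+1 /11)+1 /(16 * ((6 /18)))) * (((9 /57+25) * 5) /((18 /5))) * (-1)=-1207663 /3344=-361.14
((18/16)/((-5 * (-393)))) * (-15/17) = -9/17816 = -0.00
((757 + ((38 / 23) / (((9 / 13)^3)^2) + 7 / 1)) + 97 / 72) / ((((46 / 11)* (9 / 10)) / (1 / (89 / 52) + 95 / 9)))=37448774560567315 / 16213461371208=2309.73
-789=-789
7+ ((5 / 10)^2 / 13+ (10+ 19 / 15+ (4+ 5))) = 27.29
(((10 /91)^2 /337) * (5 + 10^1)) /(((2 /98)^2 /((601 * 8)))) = 353388000 /56953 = 6204.91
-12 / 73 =-0.16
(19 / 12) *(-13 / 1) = -247 / 12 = -20.58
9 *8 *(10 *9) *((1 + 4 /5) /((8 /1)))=1458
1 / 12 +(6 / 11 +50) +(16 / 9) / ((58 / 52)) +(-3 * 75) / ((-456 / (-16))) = 9672175 / 218196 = 44.33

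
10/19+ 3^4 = 1549/19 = 81.53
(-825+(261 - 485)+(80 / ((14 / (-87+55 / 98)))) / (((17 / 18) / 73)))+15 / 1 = -228647134 / 5831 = -39212.34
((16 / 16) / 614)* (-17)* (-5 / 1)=85 / 614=0.14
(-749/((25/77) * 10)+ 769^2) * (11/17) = 1625608347/4250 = 382496.08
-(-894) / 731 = 894 / 731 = 1.22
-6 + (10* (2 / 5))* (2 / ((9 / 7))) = 0.22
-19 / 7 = -2.71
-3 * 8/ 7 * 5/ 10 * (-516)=6192/ 7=884.57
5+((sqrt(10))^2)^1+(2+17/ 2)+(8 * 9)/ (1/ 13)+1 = 1925/ 2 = 962.50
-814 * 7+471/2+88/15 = -163699/30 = -5456.63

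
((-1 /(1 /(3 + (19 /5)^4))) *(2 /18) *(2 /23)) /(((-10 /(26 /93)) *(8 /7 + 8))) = 3007459 /481275000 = 0.01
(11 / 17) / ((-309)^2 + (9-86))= 11 / 1621868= 0.00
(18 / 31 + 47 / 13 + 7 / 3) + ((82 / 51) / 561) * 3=8376024 / 1281137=6.54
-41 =-41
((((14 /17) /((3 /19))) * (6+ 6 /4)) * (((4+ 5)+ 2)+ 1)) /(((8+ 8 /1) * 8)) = 1995 /544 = 3.67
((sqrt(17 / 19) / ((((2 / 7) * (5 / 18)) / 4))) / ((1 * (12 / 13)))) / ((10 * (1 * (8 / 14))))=1911 * sqrt(323) / 3800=9.04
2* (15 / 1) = 30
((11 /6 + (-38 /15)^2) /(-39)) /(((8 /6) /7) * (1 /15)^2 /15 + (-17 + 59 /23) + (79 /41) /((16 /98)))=1470570780 /18300879337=0.08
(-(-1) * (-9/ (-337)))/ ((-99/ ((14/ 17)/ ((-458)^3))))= 7/ 3027177911164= 0.00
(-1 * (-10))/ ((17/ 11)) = 110/ 17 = 6.47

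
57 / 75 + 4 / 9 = 271 / 225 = 1.20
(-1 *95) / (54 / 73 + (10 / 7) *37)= -1.77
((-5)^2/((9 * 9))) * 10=250/81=3.09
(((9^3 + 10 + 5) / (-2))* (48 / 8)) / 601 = -2232 / 601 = -3.71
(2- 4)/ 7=-2/ 7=-0.29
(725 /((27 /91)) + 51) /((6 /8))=269408 /81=3326.02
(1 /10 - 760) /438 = -2533 /1460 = -1.73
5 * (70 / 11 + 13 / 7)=3165 / 77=41.10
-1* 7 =-7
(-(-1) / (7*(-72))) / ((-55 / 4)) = 1 / 6930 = 0.00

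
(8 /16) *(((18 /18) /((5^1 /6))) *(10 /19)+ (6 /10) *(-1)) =3 /190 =0.02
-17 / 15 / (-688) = 17 / 10320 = 0.00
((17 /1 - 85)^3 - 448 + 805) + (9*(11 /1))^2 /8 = -2502799 /8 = -312849.88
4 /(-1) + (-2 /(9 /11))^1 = -6.44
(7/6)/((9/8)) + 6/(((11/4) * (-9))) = 236/297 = 0.79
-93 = -93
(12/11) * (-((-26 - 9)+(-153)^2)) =-280488/11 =-25498.91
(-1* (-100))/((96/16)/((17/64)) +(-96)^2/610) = 129625/48864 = 2.65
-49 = -49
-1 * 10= -10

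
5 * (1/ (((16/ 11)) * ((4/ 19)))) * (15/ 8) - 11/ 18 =138259/ 4608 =30.00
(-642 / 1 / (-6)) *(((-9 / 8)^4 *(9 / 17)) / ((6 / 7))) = 14742567 / 139264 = 105.86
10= 10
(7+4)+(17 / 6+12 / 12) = 89 / 6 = 14.83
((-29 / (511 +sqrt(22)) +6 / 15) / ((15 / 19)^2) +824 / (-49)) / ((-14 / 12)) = 468224558066 / 33583858875 - 20938 * sqrt(22) / 137076975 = 13.94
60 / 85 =12 / 17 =0.71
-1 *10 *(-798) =7980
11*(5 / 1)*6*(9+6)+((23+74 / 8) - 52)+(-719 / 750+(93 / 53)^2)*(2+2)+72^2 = 42652129007 / 4213500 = 10122.73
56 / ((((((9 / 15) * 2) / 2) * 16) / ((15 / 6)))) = 175 / 12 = 14.58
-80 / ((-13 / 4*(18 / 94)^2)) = 706880 / 1053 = 671.30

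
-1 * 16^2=-256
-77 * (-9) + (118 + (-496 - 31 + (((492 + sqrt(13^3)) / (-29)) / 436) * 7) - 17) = 843126 / 3161 - 91 * sqrt(13) / 12644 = 266.70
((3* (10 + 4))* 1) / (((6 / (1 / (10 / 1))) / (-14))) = -49 / 5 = -9.80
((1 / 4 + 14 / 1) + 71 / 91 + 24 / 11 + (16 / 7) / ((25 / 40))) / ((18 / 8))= 139267 / 15015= 9.28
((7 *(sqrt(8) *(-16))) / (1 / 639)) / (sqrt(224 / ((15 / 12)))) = -2556 *sqrt(35) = -15121.50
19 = 19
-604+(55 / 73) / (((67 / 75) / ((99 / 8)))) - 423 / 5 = -678.16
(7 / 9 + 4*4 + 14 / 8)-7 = 415 / 36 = 11.53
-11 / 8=-1.38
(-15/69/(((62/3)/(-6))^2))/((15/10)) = -270/22103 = -0.01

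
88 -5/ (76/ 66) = 3179/ 38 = 83.66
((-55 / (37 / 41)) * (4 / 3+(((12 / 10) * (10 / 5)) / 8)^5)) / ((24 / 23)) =-78.02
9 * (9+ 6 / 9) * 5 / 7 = 435 / 7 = 62.14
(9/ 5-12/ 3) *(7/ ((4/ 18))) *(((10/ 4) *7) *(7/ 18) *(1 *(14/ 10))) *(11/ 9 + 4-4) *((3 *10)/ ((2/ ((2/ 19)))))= -290521/ 228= -1274.21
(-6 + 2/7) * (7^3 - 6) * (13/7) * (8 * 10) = -14019200/49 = -286106.12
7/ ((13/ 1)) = 7/ 13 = 0.54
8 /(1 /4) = 32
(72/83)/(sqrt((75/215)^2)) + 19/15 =4673/1245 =3.75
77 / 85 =0.91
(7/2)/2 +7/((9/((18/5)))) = 91/20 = 4.55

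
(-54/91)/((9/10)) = -60/91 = -0.66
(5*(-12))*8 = -480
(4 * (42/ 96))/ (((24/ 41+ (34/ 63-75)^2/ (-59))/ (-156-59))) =14449521555/ 3586418468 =4.03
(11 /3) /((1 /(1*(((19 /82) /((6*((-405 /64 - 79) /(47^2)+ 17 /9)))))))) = 7386896 /96523963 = 0.08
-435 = -435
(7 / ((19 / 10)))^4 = 24010000 / 130321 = 184.24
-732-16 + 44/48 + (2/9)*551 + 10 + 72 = -19535/36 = -542.64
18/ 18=1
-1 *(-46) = 46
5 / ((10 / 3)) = 3 / 2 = 1.50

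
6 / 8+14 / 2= 31 / 4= 7.75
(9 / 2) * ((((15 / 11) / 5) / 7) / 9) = 3 / 154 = 0.02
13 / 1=13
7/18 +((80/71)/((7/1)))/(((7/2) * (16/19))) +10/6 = 132143/62622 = 2.11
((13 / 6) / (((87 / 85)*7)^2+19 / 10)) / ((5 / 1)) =18785 / 2307651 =0.01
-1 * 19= -19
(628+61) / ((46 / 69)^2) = 6201 / 4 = 1550.25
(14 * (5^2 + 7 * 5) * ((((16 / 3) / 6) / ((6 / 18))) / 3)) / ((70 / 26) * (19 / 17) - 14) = -70720 / 1041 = -67.93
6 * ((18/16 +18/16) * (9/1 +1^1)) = 135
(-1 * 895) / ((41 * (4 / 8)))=-1790 / 41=-43.66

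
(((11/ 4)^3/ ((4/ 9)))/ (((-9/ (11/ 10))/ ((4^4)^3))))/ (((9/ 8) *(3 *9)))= -3838050304/ 1215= -3158889.14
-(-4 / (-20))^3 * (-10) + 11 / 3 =281 / 75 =3.75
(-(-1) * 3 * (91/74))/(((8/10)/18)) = 12285/148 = 83.01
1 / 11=0.09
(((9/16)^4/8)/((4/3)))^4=150094635296999121/19342813113834066795298816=0.00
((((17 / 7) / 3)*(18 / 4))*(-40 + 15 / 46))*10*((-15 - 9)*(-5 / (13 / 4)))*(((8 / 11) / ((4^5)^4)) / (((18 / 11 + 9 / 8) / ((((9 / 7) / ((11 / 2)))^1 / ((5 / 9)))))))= -465375 / 86522653048832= -0.00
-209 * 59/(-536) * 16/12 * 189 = 776853/134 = 5797.41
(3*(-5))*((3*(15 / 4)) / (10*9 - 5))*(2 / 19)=-135 / 646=-0.21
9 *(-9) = -81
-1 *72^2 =-5184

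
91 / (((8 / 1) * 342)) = 91 / 2736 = 0.03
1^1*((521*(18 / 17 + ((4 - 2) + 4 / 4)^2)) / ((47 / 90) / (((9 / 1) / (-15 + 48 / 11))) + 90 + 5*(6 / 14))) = 617400630 / 10782641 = 57.26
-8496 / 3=-2832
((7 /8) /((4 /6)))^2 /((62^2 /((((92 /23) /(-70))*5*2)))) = -63 /246016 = -0.00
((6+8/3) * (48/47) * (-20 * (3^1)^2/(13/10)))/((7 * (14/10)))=-288000/2303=-125.05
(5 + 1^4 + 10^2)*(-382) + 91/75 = -40490.79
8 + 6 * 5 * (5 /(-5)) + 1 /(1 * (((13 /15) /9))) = -151 /13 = -11.62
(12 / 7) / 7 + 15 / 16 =927 / 784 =1.18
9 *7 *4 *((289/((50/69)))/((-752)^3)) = -1256283/5315737600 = -0.00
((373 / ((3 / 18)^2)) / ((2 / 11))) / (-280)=-36927 / 140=-263.76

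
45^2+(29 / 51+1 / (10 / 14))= 516877 / 255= 2026.97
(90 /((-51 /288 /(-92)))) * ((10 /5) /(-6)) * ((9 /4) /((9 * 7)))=-556.64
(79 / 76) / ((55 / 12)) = 237 / 1045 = 0.23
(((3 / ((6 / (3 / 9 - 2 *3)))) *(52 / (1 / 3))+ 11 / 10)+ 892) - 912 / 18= 12013 / 30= 400.43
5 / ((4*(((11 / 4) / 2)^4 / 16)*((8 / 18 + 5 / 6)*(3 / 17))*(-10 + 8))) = -4177920 / 336743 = -12.41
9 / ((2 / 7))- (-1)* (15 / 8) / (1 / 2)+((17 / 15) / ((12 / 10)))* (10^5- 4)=1133711 / 12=94475.92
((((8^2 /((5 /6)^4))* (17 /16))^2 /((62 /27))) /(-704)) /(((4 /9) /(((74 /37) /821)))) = -0.07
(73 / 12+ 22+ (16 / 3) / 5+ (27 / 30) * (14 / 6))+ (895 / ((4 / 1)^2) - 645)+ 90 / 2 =-8205 / 16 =-512.81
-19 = -19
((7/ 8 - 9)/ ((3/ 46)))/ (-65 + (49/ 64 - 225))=23920/ 55533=0.43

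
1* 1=1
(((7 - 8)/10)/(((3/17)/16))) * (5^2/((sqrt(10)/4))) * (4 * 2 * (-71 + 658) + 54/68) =-1277528 * sqrt(10)/3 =-1346632.75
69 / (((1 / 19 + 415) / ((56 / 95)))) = 1932 / 19715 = 0.10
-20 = -20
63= 63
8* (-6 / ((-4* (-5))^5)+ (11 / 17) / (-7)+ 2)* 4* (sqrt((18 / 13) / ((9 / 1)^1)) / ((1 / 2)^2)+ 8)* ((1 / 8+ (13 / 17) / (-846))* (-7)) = -507.40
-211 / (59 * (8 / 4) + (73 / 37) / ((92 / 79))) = -718244 / 407439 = -1.76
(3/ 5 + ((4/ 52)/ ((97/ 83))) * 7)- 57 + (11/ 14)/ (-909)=-4488491377/ 80237430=-55.94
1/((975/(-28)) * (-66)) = 14/32175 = 0.00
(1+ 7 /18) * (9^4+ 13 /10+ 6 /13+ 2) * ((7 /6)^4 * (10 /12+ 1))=37566082015 /1213056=30968.14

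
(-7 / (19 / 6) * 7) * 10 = -2940 / 19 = -154.74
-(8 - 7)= -1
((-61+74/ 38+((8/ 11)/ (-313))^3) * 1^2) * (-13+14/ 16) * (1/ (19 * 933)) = 2220985195820827/ 54986984699714364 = 0.04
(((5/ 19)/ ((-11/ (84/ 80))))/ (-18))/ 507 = 7/ 2543112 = 0.00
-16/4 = -4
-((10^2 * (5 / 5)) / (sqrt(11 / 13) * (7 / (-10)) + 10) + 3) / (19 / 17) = -28702511 / 2459759 - 119000 * sqrt(143) / 2459759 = -12.25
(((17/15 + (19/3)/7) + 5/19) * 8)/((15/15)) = 36728/1995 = 18.41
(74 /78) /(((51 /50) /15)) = 9250 /663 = 13.95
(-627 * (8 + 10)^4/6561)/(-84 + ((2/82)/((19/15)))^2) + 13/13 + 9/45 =10248330358/84957365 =120.63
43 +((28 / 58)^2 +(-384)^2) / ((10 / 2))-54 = 123964437 / 4205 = 29480.25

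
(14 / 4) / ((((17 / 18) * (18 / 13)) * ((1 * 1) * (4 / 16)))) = 182 / 17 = 10.71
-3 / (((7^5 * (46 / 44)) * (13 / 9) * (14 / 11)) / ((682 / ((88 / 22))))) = -0.02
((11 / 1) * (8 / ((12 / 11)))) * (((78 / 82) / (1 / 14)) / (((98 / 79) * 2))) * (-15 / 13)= -143385 / 287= -499.60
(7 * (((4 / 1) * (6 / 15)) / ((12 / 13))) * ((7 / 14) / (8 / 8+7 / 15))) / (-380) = -91 / 8360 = -0.01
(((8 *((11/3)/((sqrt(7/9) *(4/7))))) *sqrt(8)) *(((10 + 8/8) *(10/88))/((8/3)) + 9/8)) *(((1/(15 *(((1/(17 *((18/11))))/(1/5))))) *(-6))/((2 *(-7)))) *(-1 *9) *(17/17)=-375.38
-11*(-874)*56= 538384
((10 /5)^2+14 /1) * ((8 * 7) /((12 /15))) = 1260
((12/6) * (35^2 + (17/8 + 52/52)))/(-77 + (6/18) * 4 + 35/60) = -32.71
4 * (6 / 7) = 3.43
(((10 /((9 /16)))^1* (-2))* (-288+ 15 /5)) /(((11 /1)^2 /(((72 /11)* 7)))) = 5107200 /1331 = 3837.11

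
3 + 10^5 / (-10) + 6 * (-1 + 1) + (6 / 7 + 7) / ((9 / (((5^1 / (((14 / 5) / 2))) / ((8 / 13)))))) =-35251541 / 3528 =-9991.93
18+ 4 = 22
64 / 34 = 1.88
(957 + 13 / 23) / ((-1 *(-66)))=11012 / 759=14.51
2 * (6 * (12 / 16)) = 9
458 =458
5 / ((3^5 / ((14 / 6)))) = 35 / 729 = 0.05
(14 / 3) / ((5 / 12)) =56 / 5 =11.20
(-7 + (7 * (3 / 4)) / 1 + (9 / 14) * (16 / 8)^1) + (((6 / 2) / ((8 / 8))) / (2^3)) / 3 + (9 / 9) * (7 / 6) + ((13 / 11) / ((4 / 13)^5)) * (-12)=-304040039 / 59136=-5141.37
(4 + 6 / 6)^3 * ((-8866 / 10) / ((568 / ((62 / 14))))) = -3435575 / 3976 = -864.08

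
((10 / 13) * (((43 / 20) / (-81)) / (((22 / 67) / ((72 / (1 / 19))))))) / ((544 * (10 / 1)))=-54739 / 3500640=-0.02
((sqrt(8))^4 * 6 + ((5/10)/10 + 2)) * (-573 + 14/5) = -22012571/100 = -220125.71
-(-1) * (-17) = -17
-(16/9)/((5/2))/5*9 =-32/25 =-1.28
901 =901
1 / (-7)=-1 / 7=-0.14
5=5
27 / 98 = 0.28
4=4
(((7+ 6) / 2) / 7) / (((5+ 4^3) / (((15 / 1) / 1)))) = 65 / 322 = 0.20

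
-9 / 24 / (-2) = 3 / 16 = 0.19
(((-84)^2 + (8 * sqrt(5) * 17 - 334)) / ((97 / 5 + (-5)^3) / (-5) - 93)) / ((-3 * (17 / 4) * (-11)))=-672200 / 1008117 - 800 * sqrt(5) / 59301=-0.70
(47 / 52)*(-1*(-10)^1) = 235 / 26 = 9.04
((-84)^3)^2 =351298031616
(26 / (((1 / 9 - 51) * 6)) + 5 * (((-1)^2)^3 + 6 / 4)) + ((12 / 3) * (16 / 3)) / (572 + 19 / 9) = 14733749 / 1183243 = 12.45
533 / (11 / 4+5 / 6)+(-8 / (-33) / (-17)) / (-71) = 254759420 / 1712733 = 148.74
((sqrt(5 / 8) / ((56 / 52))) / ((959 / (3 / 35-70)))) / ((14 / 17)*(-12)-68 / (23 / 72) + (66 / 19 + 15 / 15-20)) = 0.00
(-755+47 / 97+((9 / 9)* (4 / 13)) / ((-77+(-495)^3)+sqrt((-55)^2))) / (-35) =21.56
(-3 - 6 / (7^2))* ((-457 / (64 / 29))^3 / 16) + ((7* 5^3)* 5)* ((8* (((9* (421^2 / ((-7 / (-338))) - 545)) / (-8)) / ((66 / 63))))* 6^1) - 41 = -4362866311917158582905 / 2260729856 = -1929848584225.16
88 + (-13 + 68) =143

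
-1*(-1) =1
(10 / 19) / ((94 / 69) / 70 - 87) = -12075 / 1995551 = -0.01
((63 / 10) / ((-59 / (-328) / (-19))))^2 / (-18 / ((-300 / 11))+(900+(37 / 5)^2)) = 77073661728 / 166290851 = 463.49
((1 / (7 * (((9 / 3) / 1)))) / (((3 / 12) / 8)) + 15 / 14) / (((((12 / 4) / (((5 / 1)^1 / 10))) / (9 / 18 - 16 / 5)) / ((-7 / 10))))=327 / 400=0.82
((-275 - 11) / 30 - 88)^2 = 2140369 / 225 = 9512.75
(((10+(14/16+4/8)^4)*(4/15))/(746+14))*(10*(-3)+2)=-389207/2918400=-0.13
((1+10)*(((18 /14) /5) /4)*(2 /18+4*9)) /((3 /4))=715 /21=34.05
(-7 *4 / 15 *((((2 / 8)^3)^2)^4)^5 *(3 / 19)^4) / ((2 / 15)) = -567 / 115128638164491912107812456797158941950576764462363769120682920879327750914048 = -0.00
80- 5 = 75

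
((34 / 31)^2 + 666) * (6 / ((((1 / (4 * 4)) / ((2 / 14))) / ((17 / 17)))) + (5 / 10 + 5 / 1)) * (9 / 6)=258716937 / 13454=19229.74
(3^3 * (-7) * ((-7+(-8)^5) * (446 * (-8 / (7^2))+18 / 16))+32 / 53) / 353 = -1318059503783 / 1047704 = -1258045.69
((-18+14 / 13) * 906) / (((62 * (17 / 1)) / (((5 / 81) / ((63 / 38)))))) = -6311800 / 11653551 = -0.54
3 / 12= 1 / 4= 0.25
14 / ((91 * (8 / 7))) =7 / 52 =0.13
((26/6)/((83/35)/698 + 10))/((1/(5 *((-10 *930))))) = -4922645000/244383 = -20143.16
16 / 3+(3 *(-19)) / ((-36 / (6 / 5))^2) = 527 / 100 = 5.27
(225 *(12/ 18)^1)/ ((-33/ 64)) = -3200/ 11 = -290.91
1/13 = 0.08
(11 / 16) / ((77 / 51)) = 51 / 112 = 0.46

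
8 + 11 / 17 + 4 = 215 / 17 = 12.65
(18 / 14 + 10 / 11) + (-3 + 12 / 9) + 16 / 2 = 1970 / 231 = 8.53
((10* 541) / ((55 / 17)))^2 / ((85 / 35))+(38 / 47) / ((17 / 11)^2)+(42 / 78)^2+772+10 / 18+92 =2880398790696916 / 2499828903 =1152238.37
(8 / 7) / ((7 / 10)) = 80 / 49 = 1.63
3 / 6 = 1 / 2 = 0.50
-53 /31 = -1.71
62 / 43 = 1.44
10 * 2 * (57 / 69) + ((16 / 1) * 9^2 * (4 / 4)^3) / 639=30292 / 1633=18.55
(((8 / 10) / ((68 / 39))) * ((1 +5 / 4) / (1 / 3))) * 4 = 1053 / 85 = 12.39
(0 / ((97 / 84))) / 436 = 0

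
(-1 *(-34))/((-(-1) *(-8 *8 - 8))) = -17/36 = -0.47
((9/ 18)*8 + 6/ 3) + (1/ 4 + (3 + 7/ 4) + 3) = 14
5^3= 125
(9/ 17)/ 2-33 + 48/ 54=-9745/ 306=-31.85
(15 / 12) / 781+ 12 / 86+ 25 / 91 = 5083569 / 12224212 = 0.42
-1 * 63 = -63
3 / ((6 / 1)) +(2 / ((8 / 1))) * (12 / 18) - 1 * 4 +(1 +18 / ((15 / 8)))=109 / 15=7.27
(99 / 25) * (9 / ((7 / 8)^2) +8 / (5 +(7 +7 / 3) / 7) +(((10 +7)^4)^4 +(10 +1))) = 4485053393988339603239028 / 23275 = 192698319827640799279.87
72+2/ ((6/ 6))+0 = 74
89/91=0.98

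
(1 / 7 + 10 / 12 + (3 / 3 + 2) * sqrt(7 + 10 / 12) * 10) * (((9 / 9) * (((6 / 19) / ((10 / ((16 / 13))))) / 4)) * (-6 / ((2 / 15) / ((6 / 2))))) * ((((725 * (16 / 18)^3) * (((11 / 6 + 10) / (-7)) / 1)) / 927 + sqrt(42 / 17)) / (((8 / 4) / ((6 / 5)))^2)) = 2 * (41 + 210 * sqrt(282)) * (224019200-14191443 * sqrt(714)) / 42914514825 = -25.80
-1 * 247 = -247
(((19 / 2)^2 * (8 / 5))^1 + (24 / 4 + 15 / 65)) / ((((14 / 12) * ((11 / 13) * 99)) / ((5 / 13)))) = 19582 / 33033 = 0.59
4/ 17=0.24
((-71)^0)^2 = 1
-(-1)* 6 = 6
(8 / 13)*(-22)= -176 / 13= -13.54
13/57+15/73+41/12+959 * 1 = 5341893/5548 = 962.85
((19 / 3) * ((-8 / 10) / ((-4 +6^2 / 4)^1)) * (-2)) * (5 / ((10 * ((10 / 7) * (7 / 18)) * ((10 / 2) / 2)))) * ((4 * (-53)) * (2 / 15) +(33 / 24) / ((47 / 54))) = -19.47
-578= -578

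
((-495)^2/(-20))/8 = -49005/32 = -1531.41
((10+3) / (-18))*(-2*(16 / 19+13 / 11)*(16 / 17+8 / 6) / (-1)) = -70876 / 10659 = -6.65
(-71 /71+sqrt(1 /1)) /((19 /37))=0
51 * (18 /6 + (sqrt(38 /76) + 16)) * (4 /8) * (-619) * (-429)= 13543101 * sqrt(2) /4 + 257318919 /2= 133447668.78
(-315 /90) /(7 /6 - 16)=0.24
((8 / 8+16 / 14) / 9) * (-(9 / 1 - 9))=0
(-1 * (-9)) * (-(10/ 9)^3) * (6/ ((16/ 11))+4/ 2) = -6125/ 81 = -75.62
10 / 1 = 10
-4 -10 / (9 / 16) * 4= -676 / 9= -75.11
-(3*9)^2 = -729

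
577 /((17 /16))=9232 /17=543.06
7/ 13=0.54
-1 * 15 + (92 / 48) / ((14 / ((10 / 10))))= -2497 / 168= -14.86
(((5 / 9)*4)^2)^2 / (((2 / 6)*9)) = 160000 / 19683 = 8.13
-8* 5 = -40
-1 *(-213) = 213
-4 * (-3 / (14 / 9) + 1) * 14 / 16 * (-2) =-13 / 2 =-6.50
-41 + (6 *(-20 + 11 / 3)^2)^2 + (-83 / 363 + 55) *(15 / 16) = 22321399625 / 8712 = 2562144.13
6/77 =0.08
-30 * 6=-180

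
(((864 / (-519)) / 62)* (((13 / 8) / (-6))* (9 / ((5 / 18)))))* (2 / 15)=4212 / 134075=0.03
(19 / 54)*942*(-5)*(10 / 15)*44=-1312520 / 27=-48611.85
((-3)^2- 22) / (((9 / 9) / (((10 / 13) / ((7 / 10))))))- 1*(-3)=-11.29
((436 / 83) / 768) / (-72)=-109 / 1147392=-0.00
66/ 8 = 33/ 4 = 8.25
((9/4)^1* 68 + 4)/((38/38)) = 157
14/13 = 1.08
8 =8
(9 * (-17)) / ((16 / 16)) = -153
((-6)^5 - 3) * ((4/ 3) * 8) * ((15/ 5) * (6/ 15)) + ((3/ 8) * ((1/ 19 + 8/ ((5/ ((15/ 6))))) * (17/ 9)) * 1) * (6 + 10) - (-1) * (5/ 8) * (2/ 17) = -1928798311/ 19380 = -99525.20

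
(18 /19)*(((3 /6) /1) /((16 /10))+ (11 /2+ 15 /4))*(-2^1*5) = -6885 /76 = -90.59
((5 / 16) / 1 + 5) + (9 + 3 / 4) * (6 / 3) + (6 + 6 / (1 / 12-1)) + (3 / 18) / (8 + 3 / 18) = 209455 / 8624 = 24.29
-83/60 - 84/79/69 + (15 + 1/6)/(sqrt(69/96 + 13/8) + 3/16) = 7.43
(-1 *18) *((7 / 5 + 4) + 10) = -277.20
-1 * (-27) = 27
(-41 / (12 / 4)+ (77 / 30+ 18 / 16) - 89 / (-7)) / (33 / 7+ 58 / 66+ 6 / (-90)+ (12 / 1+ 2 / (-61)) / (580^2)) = 1298479611 / 2619651127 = 0.50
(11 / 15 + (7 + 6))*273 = 18746 / 5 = 3749.20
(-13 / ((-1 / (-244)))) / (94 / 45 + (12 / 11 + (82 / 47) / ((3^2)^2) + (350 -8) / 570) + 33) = -166042305 / 1926412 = -86.19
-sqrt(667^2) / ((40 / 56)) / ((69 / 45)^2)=-9135 / 23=-397.17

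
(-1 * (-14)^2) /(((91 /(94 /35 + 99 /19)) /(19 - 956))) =19680748 /1235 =15935.83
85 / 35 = 17 / 7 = 2.43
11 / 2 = 5.50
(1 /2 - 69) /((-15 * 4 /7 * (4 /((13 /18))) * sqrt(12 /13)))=12467 * sqrt(39) /51840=1.50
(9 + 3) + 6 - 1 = 17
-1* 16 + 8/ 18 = -140/ 9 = -15.56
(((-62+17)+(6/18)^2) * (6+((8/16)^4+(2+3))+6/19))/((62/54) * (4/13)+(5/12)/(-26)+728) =-27250002/38858249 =-0.70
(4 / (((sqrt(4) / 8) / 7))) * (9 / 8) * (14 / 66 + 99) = 137508 / 11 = 12500.73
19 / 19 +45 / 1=46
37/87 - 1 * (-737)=64156/87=737.43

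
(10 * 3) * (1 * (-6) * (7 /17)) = -1260 /17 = -74.12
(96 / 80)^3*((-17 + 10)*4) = -6048 / 125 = -48.38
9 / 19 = 0.47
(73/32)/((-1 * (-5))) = 73/160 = 0.46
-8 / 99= -0.08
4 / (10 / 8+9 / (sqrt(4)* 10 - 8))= 2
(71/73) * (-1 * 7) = -497/73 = -6.81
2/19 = 0.11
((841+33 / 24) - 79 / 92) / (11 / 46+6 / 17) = 2632263 / 1852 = 1421.31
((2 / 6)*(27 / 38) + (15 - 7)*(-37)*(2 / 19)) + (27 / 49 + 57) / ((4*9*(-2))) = -88595 / 2793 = -31.72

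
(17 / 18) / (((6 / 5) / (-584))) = -12410 / 27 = -459.63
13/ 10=1.30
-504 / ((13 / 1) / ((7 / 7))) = -504 / 13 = -38.77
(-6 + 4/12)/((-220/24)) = 34/55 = 0.62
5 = 5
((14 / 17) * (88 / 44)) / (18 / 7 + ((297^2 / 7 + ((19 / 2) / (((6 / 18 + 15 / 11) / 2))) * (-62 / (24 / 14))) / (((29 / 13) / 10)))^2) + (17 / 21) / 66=2278349006747437969 / 185752445970180242538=0.01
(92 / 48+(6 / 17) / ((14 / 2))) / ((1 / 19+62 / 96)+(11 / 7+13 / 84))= 213484 / 263143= 0.81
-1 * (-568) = 568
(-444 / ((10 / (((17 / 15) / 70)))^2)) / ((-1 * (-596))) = -10693 / 5475750000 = -0.00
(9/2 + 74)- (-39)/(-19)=2905/38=76.45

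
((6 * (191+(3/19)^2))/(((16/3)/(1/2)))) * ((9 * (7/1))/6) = 407295/361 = 1128.24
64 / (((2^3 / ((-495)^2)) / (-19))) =-37243800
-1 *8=-8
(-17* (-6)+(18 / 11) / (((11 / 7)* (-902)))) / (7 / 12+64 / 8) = 66794148 / 5620813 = 11.88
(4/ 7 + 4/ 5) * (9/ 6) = 72/ 35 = 2.06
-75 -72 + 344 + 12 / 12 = 198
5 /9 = 0.56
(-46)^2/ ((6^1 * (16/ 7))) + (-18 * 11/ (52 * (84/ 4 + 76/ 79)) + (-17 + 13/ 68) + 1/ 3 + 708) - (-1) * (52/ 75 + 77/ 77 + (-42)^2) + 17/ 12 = 40072834799/ 15337400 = 2612.75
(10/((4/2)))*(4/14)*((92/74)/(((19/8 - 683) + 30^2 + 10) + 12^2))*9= 33120/773633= 0.04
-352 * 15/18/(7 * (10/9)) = -264/7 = -37.71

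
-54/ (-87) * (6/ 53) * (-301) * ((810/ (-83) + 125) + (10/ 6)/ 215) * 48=-14926076928/ 127571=-117002.12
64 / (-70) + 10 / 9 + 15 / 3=1637 / 315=5.20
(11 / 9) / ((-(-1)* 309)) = 11 / 2781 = 0.00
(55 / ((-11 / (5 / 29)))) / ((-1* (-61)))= -25 / 1769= -0.01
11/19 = 0.58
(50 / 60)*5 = 25 / 6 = 4.17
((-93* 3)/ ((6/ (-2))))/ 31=3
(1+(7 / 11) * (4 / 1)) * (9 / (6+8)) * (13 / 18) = 507 / 308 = 1.65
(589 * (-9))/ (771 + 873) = -1767/ 548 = -3.22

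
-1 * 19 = -19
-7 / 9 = -0.78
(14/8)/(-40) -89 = -14247/160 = -89.04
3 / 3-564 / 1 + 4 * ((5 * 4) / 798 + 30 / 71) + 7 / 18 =-95324941 / 169974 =-560.82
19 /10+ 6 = 79 /10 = 7.90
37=37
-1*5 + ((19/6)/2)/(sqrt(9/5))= -5 + 19*sqrt(5)/36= -3.82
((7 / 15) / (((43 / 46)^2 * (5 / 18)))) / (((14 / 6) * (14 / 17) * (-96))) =-26979 / 2588600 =-0.01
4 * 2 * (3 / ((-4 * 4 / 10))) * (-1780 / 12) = 2225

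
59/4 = 14.75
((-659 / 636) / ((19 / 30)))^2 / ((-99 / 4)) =-10857025 / 100390851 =-0.11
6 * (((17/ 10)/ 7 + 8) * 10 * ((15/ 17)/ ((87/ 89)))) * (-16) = -24649440/ 3451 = -7142.69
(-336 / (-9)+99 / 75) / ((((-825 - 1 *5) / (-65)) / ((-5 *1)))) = -37687 / 2490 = -15.14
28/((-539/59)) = -236/77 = -3.06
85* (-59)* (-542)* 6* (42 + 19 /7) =5104648140 /7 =729235448.57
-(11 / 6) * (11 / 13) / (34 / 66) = -1331 / 442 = -3.01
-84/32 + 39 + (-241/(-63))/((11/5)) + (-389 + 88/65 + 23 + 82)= -88119673/360360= -244.53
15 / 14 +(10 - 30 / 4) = 25 / 7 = 3.57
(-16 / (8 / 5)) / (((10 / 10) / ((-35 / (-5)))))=-70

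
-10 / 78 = -0.13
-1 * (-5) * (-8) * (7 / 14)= -20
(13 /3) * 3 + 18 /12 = 29 /2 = 14.50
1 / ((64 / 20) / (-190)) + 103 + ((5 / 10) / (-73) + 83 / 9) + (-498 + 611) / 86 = 12239311 / 226008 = 54.15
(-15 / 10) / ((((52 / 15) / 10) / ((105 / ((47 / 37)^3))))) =-1196677125 / 5398796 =-221.66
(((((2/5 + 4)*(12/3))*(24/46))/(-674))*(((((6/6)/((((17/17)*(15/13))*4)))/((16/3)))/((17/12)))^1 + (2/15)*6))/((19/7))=-11319/2721275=-0.00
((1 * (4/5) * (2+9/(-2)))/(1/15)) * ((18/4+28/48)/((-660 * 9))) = 61/2376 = 0.03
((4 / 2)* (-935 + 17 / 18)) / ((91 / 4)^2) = -269008 / 74529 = -3.61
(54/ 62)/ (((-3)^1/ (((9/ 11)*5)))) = -405/ 341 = -1.19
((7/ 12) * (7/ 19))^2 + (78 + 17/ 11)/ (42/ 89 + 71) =4216254371/ 3637372464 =1.16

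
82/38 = 41/19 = 2.16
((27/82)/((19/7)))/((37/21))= 3969/57646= 0.07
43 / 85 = 0.51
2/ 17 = 0.12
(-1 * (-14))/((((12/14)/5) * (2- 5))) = -245/9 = -27.22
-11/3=-3.67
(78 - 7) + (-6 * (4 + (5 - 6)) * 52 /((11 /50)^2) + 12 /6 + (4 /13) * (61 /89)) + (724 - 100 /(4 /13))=-18866.63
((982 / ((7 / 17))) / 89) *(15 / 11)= 250410 / 6853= 36.54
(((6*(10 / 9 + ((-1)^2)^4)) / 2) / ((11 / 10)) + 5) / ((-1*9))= -1.20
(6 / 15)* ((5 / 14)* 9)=9 / 7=1.29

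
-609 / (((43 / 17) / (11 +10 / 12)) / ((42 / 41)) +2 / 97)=-499107777 / 187909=-2656.11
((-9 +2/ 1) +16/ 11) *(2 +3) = -27.73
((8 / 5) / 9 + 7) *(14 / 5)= 4522 / 225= 20.10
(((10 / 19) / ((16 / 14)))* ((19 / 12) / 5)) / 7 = 1 / 48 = 0.02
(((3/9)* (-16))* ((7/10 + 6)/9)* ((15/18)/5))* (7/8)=-469/810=-0.58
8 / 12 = 2 / 3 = 0.67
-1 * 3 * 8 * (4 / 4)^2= -24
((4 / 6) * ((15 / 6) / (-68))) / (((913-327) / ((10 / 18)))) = -25 / 1075896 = -0.00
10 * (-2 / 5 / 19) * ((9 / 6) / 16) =-3 / 152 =-0.02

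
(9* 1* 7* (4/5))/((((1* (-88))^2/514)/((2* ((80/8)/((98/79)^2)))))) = 14435433/332024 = 43.48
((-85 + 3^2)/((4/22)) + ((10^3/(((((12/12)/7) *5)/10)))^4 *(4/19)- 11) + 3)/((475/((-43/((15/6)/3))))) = -39645311999997911748/45125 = -878566470914081.15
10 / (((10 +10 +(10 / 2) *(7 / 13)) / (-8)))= -208 / 59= -3.53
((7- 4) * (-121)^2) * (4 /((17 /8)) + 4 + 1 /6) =265691.09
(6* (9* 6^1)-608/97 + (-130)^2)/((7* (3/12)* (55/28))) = 5344384/1067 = 5008.79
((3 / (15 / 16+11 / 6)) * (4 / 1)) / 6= 96 / 133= 0.72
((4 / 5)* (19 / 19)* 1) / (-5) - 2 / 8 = -41 / 100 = -0.41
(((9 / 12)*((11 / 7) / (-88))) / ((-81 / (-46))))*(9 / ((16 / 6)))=-0.03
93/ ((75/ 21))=651/ 25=26.04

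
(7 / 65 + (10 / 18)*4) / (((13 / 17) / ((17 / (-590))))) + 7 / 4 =14916511 / 8973900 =1.66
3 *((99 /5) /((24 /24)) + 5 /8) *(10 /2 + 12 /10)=75981 /200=379.90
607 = 607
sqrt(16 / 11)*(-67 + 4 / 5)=-1324*sqrt(11) / 55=-79.84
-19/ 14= -1.36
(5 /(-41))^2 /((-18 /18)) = -25 /1681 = -0.01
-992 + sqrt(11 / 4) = -992 + sqrt(11) / 2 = -990.34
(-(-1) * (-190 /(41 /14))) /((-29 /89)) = 236740 /1189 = 199.11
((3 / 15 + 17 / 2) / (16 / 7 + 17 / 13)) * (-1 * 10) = -2639 / 109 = -24.21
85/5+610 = 627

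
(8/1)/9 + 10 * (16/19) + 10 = 3302/171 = 19.31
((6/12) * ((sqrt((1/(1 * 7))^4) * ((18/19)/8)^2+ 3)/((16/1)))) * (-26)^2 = 143506857/2264192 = 63.38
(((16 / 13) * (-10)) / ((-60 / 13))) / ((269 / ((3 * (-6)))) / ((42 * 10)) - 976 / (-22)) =0.06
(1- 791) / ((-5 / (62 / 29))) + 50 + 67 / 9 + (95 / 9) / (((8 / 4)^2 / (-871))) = -1986977 / 1044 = -1903.23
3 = 3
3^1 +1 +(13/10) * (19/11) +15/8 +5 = 5773/440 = 13.12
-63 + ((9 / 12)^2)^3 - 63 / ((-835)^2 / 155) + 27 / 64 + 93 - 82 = -29366052563 / 571166720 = -51.41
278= 278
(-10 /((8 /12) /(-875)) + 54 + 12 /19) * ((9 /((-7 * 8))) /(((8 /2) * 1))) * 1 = -2253717 /4256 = -529.54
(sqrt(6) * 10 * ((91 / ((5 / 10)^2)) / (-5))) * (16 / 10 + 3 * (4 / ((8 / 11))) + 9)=-48325.49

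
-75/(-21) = 25/7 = 3.57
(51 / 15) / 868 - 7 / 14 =-2153 / 4340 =-0.50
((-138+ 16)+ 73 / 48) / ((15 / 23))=-184.73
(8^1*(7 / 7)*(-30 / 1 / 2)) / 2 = -60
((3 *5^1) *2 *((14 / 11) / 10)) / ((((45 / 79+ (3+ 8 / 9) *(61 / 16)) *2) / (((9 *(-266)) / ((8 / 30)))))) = -428937768 / 385319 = -1113.20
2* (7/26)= 7/13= 0.54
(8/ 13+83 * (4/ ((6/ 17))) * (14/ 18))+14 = 261932/ 351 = 746.25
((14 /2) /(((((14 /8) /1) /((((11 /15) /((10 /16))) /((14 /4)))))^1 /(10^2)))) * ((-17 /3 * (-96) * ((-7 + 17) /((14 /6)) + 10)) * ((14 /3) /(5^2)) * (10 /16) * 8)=61276160 /63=972637.46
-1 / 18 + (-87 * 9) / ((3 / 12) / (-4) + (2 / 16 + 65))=-75515 / 6246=-12.09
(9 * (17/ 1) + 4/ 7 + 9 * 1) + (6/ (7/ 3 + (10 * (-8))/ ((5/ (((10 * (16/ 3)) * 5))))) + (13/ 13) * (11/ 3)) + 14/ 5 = 169.04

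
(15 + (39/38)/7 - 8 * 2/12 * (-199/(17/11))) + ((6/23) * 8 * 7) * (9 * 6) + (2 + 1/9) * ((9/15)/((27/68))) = 41233334167/42122430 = 978.89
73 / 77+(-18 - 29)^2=170166 / 77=2209.95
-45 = -45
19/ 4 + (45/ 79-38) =-32.68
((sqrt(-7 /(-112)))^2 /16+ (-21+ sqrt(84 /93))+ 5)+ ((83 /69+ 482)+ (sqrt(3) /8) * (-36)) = -9 * sqrt(3) /2+ 2 * sqrt(217) /31+ 8252741 /17664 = 460.36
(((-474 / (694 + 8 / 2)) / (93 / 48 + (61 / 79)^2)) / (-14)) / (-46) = -5916468 / 14216210323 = -0.00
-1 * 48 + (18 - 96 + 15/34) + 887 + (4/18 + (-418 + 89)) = 132395/306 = 432.66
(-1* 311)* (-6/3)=622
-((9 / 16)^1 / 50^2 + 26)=-1040009 / 40000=-26.00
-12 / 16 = -3 / 4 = -0.75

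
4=4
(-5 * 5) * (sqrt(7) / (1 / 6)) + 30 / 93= 10 / 31 - 150 * sqrt(7)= -396.54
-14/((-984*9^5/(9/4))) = 7/12912048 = 0.00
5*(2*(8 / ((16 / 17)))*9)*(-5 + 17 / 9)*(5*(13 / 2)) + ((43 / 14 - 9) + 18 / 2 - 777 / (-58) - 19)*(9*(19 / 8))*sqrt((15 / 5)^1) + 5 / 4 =-309395 / 4 - 43947*sqrt(3) / 812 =-77442.49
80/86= 40/43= 0.93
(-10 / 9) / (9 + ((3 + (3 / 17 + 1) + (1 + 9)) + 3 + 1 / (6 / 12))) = -170 / 4311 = -0.04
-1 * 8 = -8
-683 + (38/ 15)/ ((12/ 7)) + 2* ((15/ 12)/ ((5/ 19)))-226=-40411/ 45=-898.02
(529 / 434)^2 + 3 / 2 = 562375 / 188356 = 2.99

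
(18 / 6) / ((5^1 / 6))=18 / 5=3.60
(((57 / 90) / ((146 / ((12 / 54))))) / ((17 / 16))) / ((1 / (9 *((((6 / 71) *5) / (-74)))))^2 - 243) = 10260 / 1534157707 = 0.00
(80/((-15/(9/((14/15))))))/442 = -180/1547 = -0.12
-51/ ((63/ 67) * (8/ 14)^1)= -1139/ 12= -94.92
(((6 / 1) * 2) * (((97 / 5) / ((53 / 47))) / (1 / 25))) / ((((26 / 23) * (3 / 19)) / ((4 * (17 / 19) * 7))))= 499119320 / 689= 724411.20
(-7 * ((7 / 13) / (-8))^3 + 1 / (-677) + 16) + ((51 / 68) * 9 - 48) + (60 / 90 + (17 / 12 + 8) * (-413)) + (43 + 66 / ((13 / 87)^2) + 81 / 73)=-152368890123065 / 166775711232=-913.62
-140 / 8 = -35 / 2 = -17.50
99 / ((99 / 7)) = 7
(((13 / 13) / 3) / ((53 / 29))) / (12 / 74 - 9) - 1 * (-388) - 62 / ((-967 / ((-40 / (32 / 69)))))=382.45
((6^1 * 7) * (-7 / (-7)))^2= 1764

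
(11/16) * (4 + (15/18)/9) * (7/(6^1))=17017/5184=3.28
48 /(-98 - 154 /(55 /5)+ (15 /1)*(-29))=-48 /547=-0.09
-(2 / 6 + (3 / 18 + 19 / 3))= -41 / 6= -6.83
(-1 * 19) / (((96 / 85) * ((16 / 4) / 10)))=-8075 / 192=-42.06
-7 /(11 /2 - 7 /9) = -1.48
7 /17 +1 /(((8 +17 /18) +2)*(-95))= 130699 /318155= 0.41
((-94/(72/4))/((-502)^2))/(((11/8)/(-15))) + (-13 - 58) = -147610873/2079033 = -71.00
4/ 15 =0.27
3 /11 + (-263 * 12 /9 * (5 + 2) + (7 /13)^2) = -13686538 /5577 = -2454.10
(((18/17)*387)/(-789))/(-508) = 1161/1135634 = 0.00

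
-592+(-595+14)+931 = -242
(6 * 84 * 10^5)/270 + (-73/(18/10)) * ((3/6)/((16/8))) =6719635/36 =186656.53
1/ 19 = 0.05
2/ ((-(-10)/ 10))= 2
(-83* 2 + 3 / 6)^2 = 109561 / 4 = 27390.25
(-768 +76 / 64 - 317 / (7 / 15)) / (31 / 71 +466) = -11499373 / 3709104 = -3.10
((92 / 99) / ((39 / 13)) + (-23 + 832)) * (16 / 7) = 3845840 / 2079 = 1849.85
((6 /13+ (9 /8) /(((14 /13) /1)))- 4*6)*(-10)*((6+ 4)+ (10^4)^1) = 2251631.25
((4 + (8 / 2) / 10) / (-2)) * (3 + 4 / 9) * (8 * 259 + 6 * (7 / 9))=-424886 / 27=-15736.52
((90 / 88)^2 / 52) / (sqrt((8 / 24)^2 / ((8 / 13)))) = 6075* sqrt(26) / 654368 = 0.05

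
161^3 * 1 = 4173281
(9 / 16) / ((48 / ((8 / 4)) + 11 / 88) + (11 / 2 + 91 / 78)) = 27 / 1478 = 0.02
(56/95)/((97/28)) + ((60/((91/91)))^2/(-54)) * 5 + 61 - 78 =-350.16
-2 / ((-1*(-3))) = -2 / 3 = -0.67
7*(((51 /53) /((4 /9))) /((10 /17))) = 54621 /2120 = 25.76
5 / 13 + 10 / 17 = 215 / 221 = 0.97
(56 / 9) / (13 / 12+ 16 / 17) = 544 / 177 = 3.07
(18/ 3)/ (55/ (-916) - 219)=-0.03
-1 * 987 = -987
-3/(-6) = 1/2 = 0.50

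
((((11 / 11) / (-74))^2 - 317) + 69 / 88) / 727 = -38095141 / 87583144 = -0.43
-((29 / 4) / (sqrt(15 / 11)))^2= -38.55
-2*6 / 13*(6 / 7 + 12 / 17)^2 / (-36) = 11532 / 184093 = 0.06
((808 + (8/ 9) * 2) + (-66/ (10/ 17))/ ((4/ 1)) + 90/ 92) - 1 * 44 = 738.71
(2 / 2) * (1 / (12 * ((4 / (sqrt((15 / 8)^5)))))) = 75 * sqrt(30) / 4096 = 0.10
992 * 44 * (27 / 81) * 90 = 1309440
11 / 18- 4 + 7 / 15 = -263 / 90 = -2.92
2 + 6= 8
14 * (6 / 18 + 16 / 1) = 228.67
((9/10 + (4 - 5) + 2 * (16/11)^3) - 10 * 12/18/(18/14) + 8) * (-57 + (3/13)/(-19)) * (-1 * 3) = 7480975661/4931355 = 1517.02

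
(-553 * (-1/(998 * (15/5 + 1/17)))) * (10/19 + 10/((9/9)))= 1.91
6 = 6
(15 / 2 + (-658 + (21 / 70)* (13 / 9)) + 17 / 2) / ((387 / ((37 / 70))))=-712139 / 812700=-0.88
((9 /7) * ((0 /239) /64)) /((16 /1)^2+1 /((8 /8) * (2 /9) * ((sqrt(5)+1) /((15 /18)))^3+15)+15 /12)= 0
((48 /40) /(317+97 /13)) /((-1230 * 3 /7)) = -91 /12970350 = -0.00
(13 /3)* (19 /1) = 247 /3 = 82.33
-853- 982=-1835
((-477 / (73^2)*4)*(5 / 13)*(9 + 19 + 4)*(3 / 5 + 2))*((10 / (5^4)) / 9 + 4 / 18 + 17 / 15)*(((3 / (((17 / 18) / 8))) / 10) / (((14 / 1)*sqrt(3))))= -372930048*sqrt(3) / 396344375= -1.63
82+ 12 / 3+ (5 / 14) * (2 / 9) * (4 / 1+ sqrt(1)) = 5443 / 63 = 86.40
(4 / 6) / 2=1 / 3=0.33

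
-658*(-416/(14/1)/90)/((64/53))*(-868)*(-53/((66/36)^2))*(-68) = -101302832176/605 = -167442697.81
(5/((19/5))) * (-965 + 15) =-1250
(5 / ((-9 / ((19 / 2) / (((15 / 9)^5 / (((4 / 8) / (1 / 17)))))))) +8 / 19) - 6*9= -2710699 / 47500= -57.07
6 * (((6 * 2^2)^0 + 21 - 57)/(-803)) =210/803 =0.26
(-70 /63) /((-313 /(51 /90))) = 17 /8451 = 0.00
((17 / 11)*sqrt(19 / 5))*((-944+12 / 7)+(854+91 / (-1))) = -4267*sqrt(95) / 77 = -540.12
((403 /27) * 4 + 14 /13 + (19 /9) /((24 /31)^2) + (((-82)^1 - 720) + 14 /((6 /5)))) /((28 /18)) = -6989807 /14976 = -466.73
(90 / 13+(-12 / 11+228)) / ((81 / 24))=89168 / 1287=69.28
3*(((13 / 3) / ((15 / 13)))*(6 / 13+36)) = 410.80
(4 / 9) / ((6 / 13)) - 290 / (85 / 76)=-118574 / 459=-258.33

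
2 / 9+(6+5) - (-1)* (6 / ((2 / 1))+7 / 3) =149 / 9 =16.56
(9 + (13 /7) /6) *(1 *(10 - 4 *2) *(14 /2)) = 391 /3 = 130.33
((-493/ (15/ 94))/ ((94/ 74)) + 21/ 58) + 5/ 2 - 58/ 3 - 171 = -1139528/ 435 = -2619.60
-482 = -482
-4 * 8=-32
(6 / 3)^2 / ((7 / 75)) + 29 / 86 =26003 / 602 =43.19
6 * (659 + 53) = 4272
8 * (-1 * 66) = -528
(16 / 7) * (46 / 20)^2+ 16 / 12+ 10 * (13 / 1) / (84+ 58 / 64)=1641032 / 109725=14.96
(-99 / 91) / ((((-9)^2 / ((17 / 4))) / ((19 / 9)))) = -0.12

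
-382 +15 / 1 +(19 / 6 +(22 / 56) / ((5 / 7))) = -21797 / 60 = -363.28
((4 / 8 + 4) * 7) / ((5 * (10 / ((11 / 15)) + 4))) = 693 / 1940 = 0.36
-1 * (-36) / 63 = 4 / 7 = 0.57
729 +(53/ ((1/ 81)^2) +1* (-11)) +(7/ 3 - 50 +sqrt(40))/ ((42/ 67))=67* sqrt(10)/ 21 +43895245/ 126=348385.05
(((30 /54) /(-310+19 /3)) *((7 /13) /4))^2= 1225 /20196957456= 0.00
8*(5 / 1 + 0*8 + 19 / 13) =672 / 13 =51.69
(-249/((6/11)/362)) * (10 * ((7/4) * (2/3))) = -5783855/3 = -1927951.67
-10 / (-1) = 10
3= 3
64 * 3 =192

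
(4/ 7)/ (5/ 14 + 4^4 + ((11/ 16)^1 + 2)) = 64/ 29013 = 0.00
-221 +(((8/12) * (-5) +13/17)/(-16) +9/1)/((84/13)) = -15051049/68544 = -219.58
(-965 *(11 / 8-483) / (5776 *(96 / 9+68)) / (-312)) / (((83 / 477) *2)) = -1773555165 / 188265439232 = -0.01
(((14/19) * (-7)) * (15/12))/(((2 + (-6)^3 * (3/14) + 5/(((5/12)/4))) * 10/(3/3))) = -343/1976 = -0.17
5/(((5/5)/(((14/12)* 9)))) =105/2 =52.50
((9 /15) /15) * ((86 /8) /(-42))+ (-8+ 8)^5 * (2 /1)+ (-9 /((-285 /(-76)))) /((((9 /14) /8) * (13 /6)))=-753199 /54600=-13.79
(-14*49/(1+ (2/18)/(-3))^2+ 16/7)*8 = -6979684/1183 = -5899.99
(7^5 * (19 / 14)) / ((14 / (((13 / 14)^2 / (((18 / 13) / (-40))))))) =-1461005 / 36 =-40583.47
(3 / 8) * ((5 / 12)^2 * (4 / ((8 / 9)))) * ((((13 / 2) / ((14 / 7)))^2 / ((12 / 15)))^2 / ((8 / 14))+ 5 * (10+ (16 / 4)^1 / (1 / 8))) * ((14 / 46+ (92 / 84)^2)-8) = -980.25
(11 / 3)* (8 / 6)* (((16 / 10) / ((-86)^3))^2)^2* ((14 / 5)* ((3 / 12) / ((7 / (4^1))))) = 88 / 1123864616173009961278125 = 0.00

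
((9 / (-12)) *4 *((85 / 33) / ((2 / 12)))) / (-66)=85 / 121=0.70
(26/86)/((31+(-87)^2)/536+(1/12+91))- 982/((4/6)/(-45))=241219941357/3639133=66285.00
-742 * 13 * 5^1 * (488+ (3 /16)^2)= -3012855755 /128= -23537935.59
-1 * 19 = -19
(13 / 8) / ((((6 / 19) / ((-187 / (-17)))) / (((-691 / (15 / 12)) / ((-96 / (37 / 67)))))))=69465539 / 385920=180.00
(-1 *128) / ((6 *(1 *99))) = -64 / 297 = -0.22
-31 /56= -0.55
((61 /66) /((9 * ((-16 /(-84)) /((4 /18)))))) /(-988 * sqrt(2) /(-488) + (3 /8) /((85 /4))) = -19293385 /74805522462 + 6640403575 * sqrt(2) /224416567386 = 0.04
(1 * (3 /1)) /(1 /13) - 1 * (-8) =47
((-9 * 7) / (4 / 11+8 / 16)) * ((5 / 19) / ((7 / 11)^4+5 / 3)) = -152193195 / 14513644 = -10.49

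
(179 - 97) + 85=167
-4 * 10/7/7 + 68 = 67.18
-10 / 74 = -5 / 37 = -0.14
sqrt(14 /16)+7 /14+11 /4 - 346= -1371 /4+sqrt(14) /4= -341.81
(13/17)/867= 13/14739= 0.00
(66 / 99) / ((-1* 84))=-1 / 126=-0.01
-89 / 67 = -1.33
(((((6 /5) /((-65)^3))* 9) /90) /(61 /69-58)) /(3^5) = 23 /730550559375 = 0.00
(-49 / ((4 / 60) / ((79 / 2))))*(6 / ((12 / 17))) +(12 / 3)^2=-987041 / 4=-246760.25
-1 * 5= -5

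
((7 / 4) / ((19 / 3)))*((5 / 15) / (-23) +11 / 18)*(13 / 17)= 1183 / 9384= 0.13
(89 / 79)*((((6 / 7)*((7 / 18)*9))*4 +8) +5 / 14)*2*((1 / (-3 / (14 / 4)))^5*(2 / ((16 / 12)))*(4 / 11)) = -20300455 / 375408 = -54.08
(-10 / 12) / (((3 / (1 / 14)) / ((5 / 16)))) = -25 / 4032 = -0.01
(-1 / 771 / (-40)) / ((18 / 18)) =1 / 30840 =0.00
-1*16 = -16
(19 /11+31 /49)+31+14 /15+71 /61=17486956 /493185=35.46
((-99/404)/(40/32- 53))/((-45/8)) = -88/104535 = -0.00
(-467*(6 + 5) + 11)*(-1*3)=15378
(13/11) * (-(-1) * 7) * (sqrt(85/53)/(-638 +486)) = -91 * sqrt(4505)/88616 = -0.07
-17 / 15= -1.13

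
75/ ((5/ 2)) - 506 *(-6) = 3066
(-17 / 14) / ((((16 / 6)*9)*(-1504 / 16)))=17 / 31584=0.00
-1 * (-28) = 28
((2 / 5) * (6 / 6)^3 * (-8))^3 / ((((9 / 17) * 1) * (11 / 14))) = -974848 / 12375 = -78.78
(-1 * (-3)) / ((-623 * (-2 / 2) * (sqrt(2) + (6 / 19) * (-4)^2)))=2736 / 2645881 - 1083 * sqrt(2) / 5291762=0.00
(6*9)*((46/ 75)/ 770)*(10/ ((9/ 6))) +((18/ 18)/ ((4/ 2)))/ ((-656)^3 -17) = 311659676107/ 1086856667050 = 0.29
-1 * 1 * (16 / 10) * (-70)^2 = -7840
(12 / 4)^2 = 9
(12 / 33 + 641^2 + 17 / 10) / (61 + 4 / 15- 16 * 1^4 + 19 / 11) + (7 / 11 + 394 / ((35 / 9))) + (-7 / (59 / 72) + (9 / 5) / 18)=3112898520939 / 352264220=8836.83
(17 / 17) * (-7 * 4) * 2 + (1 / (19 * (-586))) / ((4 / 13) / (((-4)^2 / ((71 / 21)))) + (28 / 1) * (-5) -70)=-71468833702 / 1276229183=-56.00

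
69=69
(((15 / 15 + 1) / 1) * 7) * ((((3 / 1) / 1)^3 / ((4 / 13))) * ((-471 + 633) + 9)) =420147 / 2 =210073.50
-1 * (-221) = 221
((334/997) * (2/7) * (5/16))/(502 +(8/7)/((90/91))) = 37575/632074072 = 0.00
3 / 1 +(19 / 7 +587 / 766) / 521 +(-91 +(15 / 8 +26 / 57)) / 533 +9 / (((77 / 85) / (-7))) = -249102750052567 / 3734386583928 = -66.71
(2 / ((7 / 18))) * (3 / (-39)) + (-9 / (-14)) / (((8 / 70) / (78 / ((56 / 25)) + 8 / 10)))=582327 / 2912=199.97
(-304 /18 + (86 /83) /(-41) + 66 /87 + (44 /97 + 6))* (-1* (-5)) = -4179289070 /86153751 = -48.51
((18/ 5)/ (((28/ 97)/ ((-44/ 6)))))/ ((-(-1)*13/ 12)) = -38412/ 455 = -84.42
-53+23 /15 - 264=-4732 /15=-315.47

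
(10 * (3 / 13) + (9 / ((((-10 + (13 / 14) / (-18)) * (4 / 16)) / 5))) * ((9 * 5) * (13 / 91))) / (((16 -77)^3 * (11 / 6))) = 2026260 / 7474257349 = 0.00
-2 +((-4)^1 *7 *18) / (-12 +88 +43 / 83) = -18178 / 2117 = -8.59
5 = 5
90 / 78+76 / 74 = 1049 / 481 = 2.18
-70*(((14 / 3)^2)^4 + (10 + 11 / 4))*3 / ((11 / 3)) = -18783834475 / 1458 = -12883288.39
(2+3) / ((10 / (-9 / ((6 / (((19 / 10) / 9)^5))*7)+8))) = 220447123901 / 55112400000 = 4.00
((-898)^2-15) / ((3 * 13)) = 806389 / 39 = 20676.64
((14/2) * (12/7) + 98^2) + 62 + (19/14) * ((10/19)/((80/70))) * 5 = 77449/8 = 9681.12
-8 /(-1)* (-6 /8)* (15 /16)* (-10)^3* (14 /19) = 78750 /19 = 4144.74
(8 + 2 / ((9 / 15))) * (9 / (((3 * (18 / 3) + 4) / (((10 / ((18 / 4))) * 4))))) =41.21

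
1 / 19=0.05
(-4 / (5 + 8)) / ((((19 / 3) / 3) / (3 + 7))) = -1.46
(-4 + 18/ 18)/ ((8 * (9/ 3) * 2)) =-1/ 16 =-0.06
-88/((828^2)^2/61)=-671/58753177632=-0.00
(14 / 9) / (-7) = -2 / 9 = -0.22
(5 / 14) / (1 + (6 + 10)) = 5 / 238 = 0.02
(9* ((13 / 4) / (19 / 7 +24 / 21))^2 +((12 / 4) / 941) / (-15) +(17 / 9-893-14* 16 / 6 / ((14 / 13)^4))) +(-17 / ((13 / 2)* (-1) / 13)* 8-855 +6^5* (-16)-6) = -263356938577073 / 2091504240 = -125917.48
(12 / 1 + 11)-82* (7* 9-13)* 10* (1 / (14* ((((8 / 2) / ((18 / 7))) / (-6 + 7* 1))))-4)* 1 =7944877 / 49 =162140.35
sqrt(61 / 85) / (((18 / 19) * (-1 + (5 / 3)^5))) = 513 * sqrt(5185) / 489940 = 0.08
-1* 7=-7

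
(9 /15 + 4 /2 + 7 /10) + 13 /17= 691 /170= 4.06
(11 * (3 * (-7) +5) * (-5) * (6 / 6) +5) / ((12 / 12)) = 885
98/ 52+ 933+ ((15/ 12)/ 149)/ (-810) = 934.88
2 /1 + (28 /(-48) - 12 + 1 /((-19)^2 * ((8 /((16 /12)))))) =-10.58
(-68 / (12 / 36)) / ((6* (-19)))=34 / 19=1.79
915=915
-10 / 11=-0.91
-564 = -564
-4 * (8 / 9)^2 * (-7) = 1792 / 81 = 22.12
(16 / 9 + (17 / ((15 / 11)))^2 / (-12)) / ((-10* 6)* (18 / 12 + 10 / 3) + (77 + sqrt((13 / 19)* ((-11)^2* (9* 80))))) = -331859* sqrt(1235) / 60873525-40697981 / 243494100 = -0.36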